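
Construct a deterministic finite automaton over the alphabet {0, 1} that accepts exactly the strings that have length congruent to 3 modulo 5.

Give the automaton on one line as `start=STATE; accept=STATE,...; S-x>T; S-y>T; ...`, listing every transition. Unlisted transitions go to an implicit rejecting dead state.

Count input length modulo 5: every symbol advances one step around the cycle s0 → s1 → s2 → s3 → s4 → s0. Accept at s3.
        0   1  
>  s0   s1  s1 
   s1   s2  s2 
   s2   s3  s3 
 * s3   s4  s4 
   s4   s0  s0 
(> = start, * = accepting)

start=s0; accept=s3; s0-0>s1; s0-1>s1; s1-0>s2; s1-1>s2; s2-0>s3; s2-1>s3; s3-0>s4; s3-1>s4; s4-0>s0; s4-1>s0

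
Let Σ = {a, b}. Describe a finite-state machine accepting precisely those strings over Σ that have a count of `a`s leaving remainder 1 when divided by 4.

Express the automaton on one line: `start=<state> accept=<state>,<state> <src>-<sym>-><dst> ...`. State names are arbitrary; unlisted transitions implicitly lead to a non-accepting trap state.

Keep the running count of `a`s modulo 4: each `a` advances along the cycle q0 → q1 → q2 → q3 → q0 while other symbols loop. Accept at q1.
With 4 states:
        a   b  
>  q0   q1  q0 
 * q1   q2  q1 
   q2   q3  q2 
   q3   q0  q3 
(> = start, * = accepting)

start=q0 accept=q1 q0-a->q1 q0-b->q0 q1-a->q2 q1-b->q1 q2-a->q3 q2-b->q2 q3-a->q0 q3-b->q3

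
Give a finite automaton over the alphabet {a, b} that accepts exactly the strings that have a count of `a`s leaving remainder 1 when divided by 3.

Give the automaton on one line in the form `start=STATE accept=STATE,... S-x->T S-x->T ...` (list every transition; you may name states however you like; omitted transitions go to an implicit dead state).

The only thing that matters is how many `a`s have appeared, reduced mod 3. Use one state per residue: q0 for 0, …, q2 for 2. Reading `a` moves to the next residue; anything else stays put. q1 is accepting.
3 states suffice.
        a   b  
>  q0   q1  q0 
 * q1   q2  q1 
   q2   q0  q2 
(> = start, * = accepting)

start=q0 accept=q1 q0-a->q1 q0-b->q0 q1-a->q2 q1-b->q1 q2-a->q0 q2-b->q2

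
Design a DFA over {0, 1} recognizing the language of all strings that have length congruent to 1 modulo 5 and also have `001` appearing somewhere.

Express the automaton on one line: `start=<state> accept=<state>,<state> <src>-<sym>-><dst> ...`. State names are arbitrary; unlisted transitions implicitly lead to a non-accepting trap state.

start=S0 accept=S18 S0-0->S1 S0-1->S2 S1-0->S3 S1-1->S4 S2-0->S5 S2-1->S4 S3-0->S6 S3-1->S7 S4-0->S8 S4-1->S9 S5-0->S6 S5-1->S9 S6-0->S10 S6-1->S11 S7-0->S11 S7-1->S11 S8-0->S10 S8-1->S12 S9-0->S13 S9-1->S12 S10-0->S14 S10-1->S15 S11-0->S15 S11-1->S15 S12-0->S16 S12-1->S0 S13-0->S14 S13-1->S0 S14-0->S17 S14-1->S18 S15-0->S18 S15-1->S18 S16-0->S17 S16-1->S2 S17-0->S3 S17-1->S19 S18-0->S19 S18-1->S19 S19-0->S7 S19-1->S7

Build one automaton per condition and run them in lockstep. The first has 5 states tracking the input length modulo 5; the second has 4 states tracking whether and how much of `001` has been seen. A product state is a pair (one from each), accepting exactly when both do.
With 20 states:
          0    1  
>  S0     S1   S2 
   S1     S3   S4 
   S2     S5   S4 
   S3     S6   S7 
   S4     S8   S9 
   S5     S6   S9 
   S6    S10  S11 
   S7    S11  S11 
   S8    S10  S12 
   S9    S13  S12 
   S10   S14  S15 
   S11   S15  S15 
   S12   S16   S0 
   S13   S14   S0 
   S14   S17  S18 
   S15   S18  S18 
   S16   S17   S2 
   S17    S3  S19 
 * S18   S19  S19 
   S19    S7   S7 
(> = start, * = accepting)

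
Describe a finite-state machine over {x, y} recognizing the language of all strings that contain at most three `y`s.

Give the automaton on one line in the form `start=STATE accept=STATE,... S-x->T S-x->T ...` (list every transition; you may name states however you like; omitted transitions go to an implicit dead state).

start=S0 accept=S0,S1,S2,S3 S0-x->S0 S0-y->S1 S1-x->S1 S1-y->S2 S2-x->S2 S2-y->S3 S3-x->S3 S3-y->S4 S4-x->S4 S4-y->S4

Only the number of `y`s matters, and only up to 4. Make a chain S0 → S1 → S2 → S3 → S4 advanced by each `y` (with S4 absorbing); every other symbol self-loops. The accepting set is {S0, S1, S2, S3}.
5 states suffice.
        x   y  
>* S0   S0  S1 
 * S1   S1  S2 
 * S2   S2  S3 
 * S3   S3  S4 
   S4   S4  S4 
(> = start, * = accepting)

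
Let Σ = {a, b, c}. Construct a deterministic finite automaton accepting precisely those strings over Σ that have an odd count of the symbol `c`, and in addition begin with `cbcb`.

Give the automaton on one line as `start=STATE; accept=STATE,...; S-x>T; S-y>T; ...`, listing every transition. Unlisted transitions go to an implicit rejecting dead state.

Build one automaton per condition and run them in lockstep. One (2 states) tracks the count of `c`s modulo 2; the other (6 states) tracks whether the input so far still matches the prefix `cbcb`. Each combined state is a pair, one component from each; accept when both components accept.
With 8 states:
        a   b   c  
>  s0   s1  s1  s2 
   s1   s1  s1  s3 
   s2   s3  s4  s1 
   s3   s3  s3  s1 
   s4   s3  s3  s5 
   s5   s1  s6  s3 
   s6   s6  s6  s7 
 * s7   s7  s7  s6 
(> = start, * = accepting)

start=s0; accept=s7; s0-a>s1; s0-b>s1; s0-c>s2; s1-a>s1; s1-b>s1; s1-c>s3; s2-a>s3; s2-b>s4; s2-c>s1; s3-a>s3; s3-b>s3; s3-c>s1; s4-a>s3; s4-b>s3; s4-c>s5; s5-a>s1; s5-b>s6; s5-c>s3; s6-a>s6; s6-b>s6; s6-c>s7; s7-a>s7; s7-b>s7; s7-c>s6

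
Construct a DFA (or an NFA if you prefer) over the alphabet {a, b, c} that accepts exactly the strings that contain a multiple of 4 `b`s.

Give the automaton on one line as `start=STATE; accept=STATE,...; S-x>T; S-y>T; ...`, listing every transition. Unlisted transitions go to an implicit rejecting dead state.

The only thing that matters is how many `b`s have appeared, reduced mod 4. Use one state per residue: q0 for 0, …, q3 for 3. Reading `b` moves to the next residue; anything else stays put. q0 is accepting.
        a   b   c  
>* q0   q0  q1  q0 
   q1   q1  q2  q1 
   q2   q2  q3  q2 
   q3   q3  q0  q3 
(> = start, * = accepting)

start=q0; accept=q0; q0-a>q0; q0-b>q1; q0-c>q0; q1-a>q1; q1-b>q2; q1-c>q1; q2-a>q2; q2-b>q3; q2-c>q2; q3-a>q3; q3-b>q0; q3-c>q3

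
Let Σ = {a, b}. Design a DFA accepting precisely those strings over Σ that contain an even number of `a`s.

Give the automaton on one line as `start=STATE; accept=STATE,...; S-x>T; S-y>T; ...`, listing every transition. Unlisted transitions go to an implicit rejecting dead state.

start=s0; accept=s0; s0-a>s1; s0-b>s0; s1-a>s0; s1-b>s1

Keep the running count of `a`s modulo 2: each `a` advances along the cycle s0 → s1 → s0 while other symbols loop. Accept at s0.
2 states suffice.
        a   b  
>* s0   s1  s0 
   s1   s0  s1 
(> = start, * = accepting)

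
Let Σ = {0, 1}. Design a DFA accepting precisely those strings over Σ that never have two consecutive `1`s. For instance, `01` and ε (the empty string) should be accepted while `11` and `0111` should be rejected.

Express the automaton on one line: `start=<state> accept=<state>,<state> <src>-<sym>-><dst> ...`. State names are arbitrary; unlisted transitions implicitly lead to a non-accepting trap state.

start=q0 accept=q0,q1 q0-0->q0 q0-1->q1 q1-0->q0 q1-1->q2 q2-0->q2 q2-1->q2

This is the complement of 'contains `11`'. Use the same substring-matching states — q0 through q2 holding how much of `11` has just been matched — but flip the accepting set: everything except the trap q2 accepts.
3 states suffice.
        0   1  
>* q0   q0  q1 
 * q1   q0  q2 
   q2   q2  q2 
(> = start, * = accepting)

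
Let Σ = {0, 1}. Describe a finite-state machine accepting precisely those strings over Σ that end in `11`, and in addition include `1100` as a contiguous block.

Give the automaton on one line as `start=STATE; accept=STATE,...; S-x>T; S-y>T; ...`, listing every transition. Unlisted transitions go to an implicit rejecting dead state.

start=q0; accept=q6; q0-0>q0; q0-1>q1; q1-0>q0; q1-1>q2; q2-0>q3; q2-1>q2; q3-0>q4; q3-1>q1; q4-0>q4; q4-1>q5; q5-0>q4; q5-1>q6; q6-0>q4; q6-1>q6

Build one automaton per condition and run them in lockstep. One (3 states) tracks how much of the suffix `11` has currently been matched; the other (5 states) tracks whether and how much of `1100` has been seen. Each combined state is a pair, one component from each; accept when both components accept.
A 7-state machine:
        0   1  
>  q0   q0  q1 
   q1   q0  q2 
   q2   q3  q2 
   q3   q4  q1 
   q4   q4  q5 
   q5   q4  q6 
 * q6   q4  q6 
(> = start, * = accepting)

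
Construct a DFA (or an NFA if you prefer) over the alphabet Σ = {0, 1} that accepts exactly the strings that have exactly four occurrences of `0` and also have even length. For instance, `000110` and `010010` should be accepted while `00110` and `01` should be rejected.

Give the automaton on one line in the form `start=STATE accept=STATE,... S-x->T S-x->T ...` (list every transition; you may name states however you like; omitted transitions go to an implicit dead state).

start=q0 accept=q7 q0-0->q1 q0-1->q2 q1-0->q3 q1-1->q4 q2-0->q4 q2-1->q0 q3-0->q5 q3-1->q6 q4-0->q6 q4-1->q1 q5-0->q7 q5-1->q8 q6-0->q8 q6-1->q3 q7-0->q9 q7-1->q10 q8-0->q10 q8-1->q5 q9-0->q9 q9-1->q9 q10-0->q9 q10-1->q7

Handle the two conditions separately and then intersect. The first has 6 states tracking the count of `0`s, saturating at 5; the second has 2 states tracking the input length modulo 2. A product state is a pair (one from each), accepting exactly when both do. Equivalent product states are then merged.
With 11 states:
          0    1  
>  q0     q1   q2 
   q1     q3   q4 
   q2     q4   q0 
   q3     q5   q6 
   q4     q6   q1 
   q5     q7   q8 
   q6     q8   q3 
 * q7     q9  q10 
   q8    q10   q5 
   q9     q9   q9 
   q10    q9   q7 
(> = start, * = accepting)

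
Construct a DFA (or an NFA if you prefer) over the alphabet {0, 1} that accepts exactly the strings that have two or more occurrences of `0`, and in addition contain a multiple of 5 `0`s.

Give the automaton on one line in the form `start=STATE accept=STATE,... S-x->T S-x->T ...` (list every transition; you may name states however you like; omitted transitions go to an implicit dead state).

Build one automaton per condition and run them in lockstep. The first has 4 states tracking the count of `0`s, saturating at 3; the second has 5 states tracking the count of `0`s modulo 5. A product state is a pair (one from each), accepting exactly when both do.
An 8-state machine:
        0   1  
>  s0   s1  s0 
   s1   s2  s1 
   s2   s3  s2 
   s3   s4  s3 
   s4   s5  s4 
 * s5   s6  s5 
   s6   s7  s6 
   s7   s3  s7 
(> = start, * = accepting)

start=s0 accept=s5 s0-0->s1 s0-1->s0 s1-0->s2 s1-1->s1 s2-0->s3 s2-1->s2 s3-0->s4 s3-1->s3 s4-0->s5 s4-1->s4 s5-0->s6 s5-1->s5 s6-0->s7 s6-1->s6 s7-0->s3 s7-1->s7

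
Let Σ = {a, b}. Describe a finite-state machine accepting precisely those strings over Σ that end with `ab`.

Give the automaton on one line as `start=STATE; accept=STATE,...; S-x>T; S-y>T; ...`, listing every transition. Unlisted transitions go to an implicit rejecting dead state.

Let each state record the length of the longest suffix of the input read so far that is also a prefix of `ab`. s1 means the last symbol is `a`; s2 means the last 2 symbols are `ab`. Accept only at s2, where the string currently ends in `ab`.
3 states suffice.
        a   b  
>  s0   s1  s0 
   s1   s1  s2 
 * s2   s1  s0 
(> = start, * = accepting)

start=s0; accept=s2; s0-a>s1; s0-b>s0; s1-a>s1; s1-b>s2; s2-a>s1; s2-b>s0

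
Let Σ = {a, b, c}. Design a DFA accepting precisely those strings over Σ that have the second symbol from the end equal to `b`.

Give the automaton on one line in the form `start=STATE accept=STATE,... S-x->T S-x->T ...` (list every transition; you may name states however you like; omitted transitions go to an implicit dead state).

Because acceptance depends on a position counted from the end, the machine has to buffer the most recent 2 symbols. Make each state the string of the last up-to-2 symbols read; on input `x` shift the window left and append `x`. Accept when the buffered window has length 2 and begins with `b`.
A 13-state machine:
          a    b    c  
>  q0     q1   q2   q3 
   q1     q4   q5   q6 
   q2     q7   q8   q9 
   q3    q10  q11  q12 
   q4     q4   q5   q6 
   q5     q7   q8   q9 
   q6    q10  q11  q12 
 * q7     q4   q5   q6 
 * q8     q7   q8   q9 
 * q9    q10  q11  q12 
   q10    q4   q5   q6 
   q11    q7   q8   q9 
   q12   q10  q11  q12 
(> = start, * = accepting)

start=q0 accept=q7,q8,q9 q0-a->q1 q0-b->q2 q0-c->q3 q1-a->q4 q1-b->q5 q1-c->q6 q2-a->q7 q2-b->q8 q2-c->q9 q3-a->q10 q3-b->q11 q3-c->q12 q4-a->q4 q4-b->q5 q4-c->q6 q5-a->q7 q5-b->q8 q5-c->q9 q6-a->q10 q6-b->q11 q6-c->q12 q7-a->q4 q7-b->q5 q7-c->q6 q8-a->q7 q8-b->q8 q8-c->q9 q9-a->q10 q9-b->q11 q9-c->q12 q10-a->q4 q10-b->q5 q10-c->q6 q11-a->q7 q11-b->q8 q11-c->q9 q12-a->q10 q12-b->q11 q12-c->q12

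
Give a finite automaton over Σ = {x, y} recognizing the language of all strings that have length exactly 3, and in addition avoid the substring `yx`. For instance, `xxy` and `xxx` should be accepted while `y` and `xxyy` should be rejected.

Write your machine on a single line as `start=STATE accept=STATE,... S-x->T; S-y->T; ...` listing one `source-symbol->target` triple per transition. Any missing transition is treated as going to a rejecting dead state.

start=q0; accept=q6,q7; q0-x->q1; q0-y->q2; q1-x->q3; q1-y->q4; q2-x->q5; q2-y->q4; q3-x->q6; q3-y->q7; q4-x->q8; q4-y->q7; q5-x->q8; q5-y->q8; q6-x->q9; q6-y->q10; q7-x->q11; q7-y->q10; q8-x->q11; q8-y->q11; q9-x->q9; q9-y->q10; q10-x->q11; q10-y->q10; q11-x->q11; q11-y->q11

Run two small machines in parallel and take their product. The first has 5 states tracking the input length, saturating at 4; the second has 3 states tracking partial matches of the forbidden pattern `yx`. A product state is a pair (one from each), accepting exactly when both do.
          x    y  
>  q0     q1   q2 
   q1     q3   q4 
   q2     q5   q4 
   q3     q6   q7 
   q4     q8   q7 
   q5     q8   q8 
 * q6     q9  q10 
 * q7    q11  q10 
   q8    q11  q11 
   q9     q9  q10 
   q10   q11  q10 
   q11   q11  q11 
(> = start, * = accepting)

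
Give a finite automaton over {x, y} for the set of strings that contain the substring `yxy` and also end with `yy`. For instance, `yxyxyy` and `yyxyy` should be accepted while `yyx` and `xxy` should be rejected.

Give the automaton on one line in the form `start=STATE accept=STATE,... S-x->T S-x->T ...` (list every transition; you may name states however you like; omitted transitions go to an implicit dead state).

start=q0 accept=q5 q0-x->q0 q0-y->q1 q1-x->q2 q1-y->q1 q2-x->q0 q2-y->q3 q3-x->q4 q3-y->q5 q4-x->q4 q4-y->q3 q5-x->q4 q5-y->q5

Build one automaton per condition and run them in lockstep. The first has 4 states tracking whether and how much of `yxy` has been seen; the second has 3 states tracking how much of the suffix `yy` has currently been matched. A product state is a pair (one from each), accepting exactly when both do. Equivalent product states are then merged.
        x   y  
>  q0   q0  q1 
   q1   q2  q1 
   q2   q0  q3 
   q3   q4  q5 
   q4   q4  q3 
 * q5   q4  q5 
(> = start, * = accepting)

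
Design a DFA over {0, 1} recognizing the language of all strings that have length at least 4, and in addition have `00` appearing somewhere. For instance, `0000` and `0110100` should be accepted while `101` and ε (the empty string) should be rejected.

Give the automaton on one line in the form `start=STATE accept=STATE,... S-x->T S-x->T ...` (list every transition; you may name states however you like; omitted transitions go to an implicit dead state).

start=q0 accept=q8 q0-0->q1 q0-1->q2 q1-0->q3 q1-1->q4 q2-0->q5 q2-1->q4 q3-0->q6 q3-1->q6 q4-0->q7 q4-1->q4 q5-0->q6 q5-1->q4 q6-0->q8 q6-1->q8 q7-0->q8 q7-1->q4 q8-0->q8 q8-1->q8

Build one automaton per condition and run them in lockstep. The first has 6 states tracking the input length, saturating at 5; the second has 3 states tracking whether and how much of `00` has been seen. A product state is a pair (one from each), accepting exactly when both do. Minimizing collapses redundant product states.
A 9-state machine:
        0   1  
>  q0   q1  q2 
   q1   q3  q4 
   q2   q5  q4 
   q3   q6  q6 
   q4   q7  q4 
   q5   q6  q4 
   q6   q8  q8 
   q7   q8  q4 
 * q8   q8  q8 
(> = start, * = accepting)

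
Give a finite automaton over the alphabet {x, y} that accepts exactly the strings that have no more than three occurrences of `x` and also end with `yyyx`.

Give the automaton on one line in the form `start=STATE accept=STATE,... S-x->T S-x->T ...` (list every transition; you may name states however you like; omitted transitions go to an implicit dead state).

start=q0 accept=q12,q14,q15 q0-x->q1 q0-y->q2 q1-x->q3 q1-y->q4 q2-x->q1 q2-y->q5 q3-x->q6 q3-y->q7 q4-x->q3 q4-y->q8 q5-x->q1 q5-y->q9 q6-x->q6 q6-y->q6 q7-x->q6 q7-y->q10 q8-x->q3 q8-y->q11 q9-x->q12 q9-y->q9 q10-x->q6 q10-y->q13 q11-x->q14 q11-y->q11 q12-x->q3 q12-y->q4 q13-x->q15 q13-y->q13 q14-x->q6 q14-y->q7 q15-x->q6 q15-y->q6

Build one automaton per condition and run them in lockstep. One (5 states) tracks the count of `x`s, saturating at 4; the other (5 states) tracks how much of the suffix `yyyx` has currently been matched. Each combined state is a pair, one component from each; accept when both components accept. Equivalent product states are then merged.
A 16-state machine:
          x    y  
>  q0     q1   q2 
   q1     q3   q4 
   q2     q1   q5 
   q3     q6   q7 
   q4     q3   q8 
   q5     q1   q9 
   q6     q6   q6 
   q7     q6  q10 
   q8     q3  q11 
   q9    q12   q9 
   q10    q6  q13 
   q11   q14  q11 
 * q12    q3   q4 
   q13   q15  q13 
 * q14    q6   q7 
 * q15    q6   q6 
(> = start, * = accepting)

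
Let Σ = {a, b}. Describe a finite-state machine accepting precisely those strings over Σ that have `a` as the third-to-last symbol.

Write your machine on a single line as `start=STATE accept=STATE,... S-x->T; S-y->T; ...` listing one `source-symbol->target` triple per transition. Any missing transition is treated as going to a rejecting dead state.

start=q0; accept=q7,q8,q9,q10; q0-a->q1; q0-b->q2; q1-a->q3; q1-b->q4; q2-a->q5; q2-b->q6; q3-a->q7; q3-b->q8; q4-a->q9; q4-b->q10; q5-a->q11; q5-b->q12; q6-a->q13; q6-b->q14; q7-a->q7; q7-b->q8; q8-a->q9; q8-b->q10; q9-a->q11; q9-b->q12; q10-a->q13; q10-b->q14; q11-a->q7; q11-b->q8; q12-a->q9; q12-b->q10; q13-a->q11; q13-b->q12; q14-a->q13; q14-b->q14

A DFA must remember the last 3 symbols (since which symbol is third-to-last isn't known until the input ends). Use one state per possible window of the last ≤3 symbols; accept from those whose window starts with `a`.
15 states suffice.
          a    b  
>  q0     q1   q2 
   q1     q3   q4 
   q2     q5   q6 
   q3     q7   q8 
   q4     q9  q10 
   q5    q11  q12 
   q6    q13  q14 
 * q7     q7   q8 
 * q8     q9  q10 
 * q9    q11  q12 
 * q10   q13  q14 
   q11    q7   q8 
   q12    q9  q10 
   q13   q11  q12 
   q14   q13  q14 
(> = start, * = accepting)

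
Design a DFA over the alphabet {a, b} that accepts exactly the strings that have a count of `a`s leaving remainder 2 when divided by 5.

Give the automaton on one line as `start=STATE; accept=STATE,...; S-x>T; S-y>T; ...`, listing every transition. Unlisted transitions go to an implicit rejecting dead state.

start=q0; accept=q2; q0-a>q1; q0-b>q0; q1-a>q2; q1-b>q1; q2-a>q3; q2-b>q2; q3-a>q4; q3-b>q3; q4-a>q0; q4-b>q4

Keep the running count of `a`s modulo 5: each `a` advances along the cycle q0 → q1 → q2 → q3 → q4 → q0 while other symbols loop. Accept at q2.
5 states suffice.
        a   b  
>  q0   q1  q0 
   q1   q2  q1 
 * q2   q3  q2 
   q3   q4  q3 
   q4   q0  q4 
(> = start, * = accepting)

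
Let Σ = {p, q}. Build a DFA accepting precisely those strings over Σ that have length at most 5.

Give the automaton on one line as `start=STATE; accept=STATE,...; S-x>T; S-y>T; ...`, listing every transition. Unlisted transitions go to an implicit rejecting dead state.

start=A; accept=A,B,C,D,E,F; A-p>B; A-q>B; B-p>C; B-q>C; C-p>D; C-q>D; D-p>E; D-q>E; E-p>F; E-q>F; F-p>G; F-q>G; G-p>G; G-q>G

We only need to distinguish lengths 0, 1, …, 5, and '>5'. Chain A → B → C → D → E → F → G on every symbol, with G looping. Accepting states: {A, B, C, D, E, F}.
       p  q 
>* A   B  B 
 * B   C  C 
 * C   D  D 
 * D   E  E 
 * E   F  F 
 * F   G  G 
   G   G  G 
(> = start, * = accepting)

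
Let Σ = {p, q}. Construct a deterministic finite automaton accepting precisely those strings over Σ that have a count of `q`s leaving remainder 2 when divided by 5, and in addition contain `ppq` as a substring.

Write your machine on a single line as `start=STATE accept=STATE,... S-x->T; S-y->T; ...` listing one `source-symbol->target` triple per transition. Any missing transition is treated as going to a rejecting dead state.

Handle the two conditions separately and then intersect. The first has 5 states tracking the count of `q`s modulo 5; the second has 4 states tracking whether and how much of `ppq` has been seen. A product state is a pair (one from each), accepting exactly when both do. Minimizing collapses redundant product states.
16 states suffice.
       p  q 
>  A   B  C 
   B   D  C 
   C   E  F 
   D   D  G 
   E   G  F 
   F   H  I 
   G   G  J 
   H   K  I 
   I   L  M 
 * J   J  N 
   K   K  N 
   L   N  M 
   M   O  A 
   N   N  P 
   O   P  A 
   P   P  D 
(> = start, * = accepting)

start=A; accept=J; A-p->B; A-q->C; B-p->D; B-q->C; C-p->E; C-q->F; D-p->D; D-q->G; E-p->G; E-q->F; F-p->H; F-q->I; G-p->G; G-q->J; H-p->K; H-q->I; I-p->L; I-q->M; J-p->J; J-q->N; K-p->K; K-q->N; L-p->N; L-q->M; M-p->O; M-q->A; N-p->N; N-q->P; O-p->P; O-q->A; P-p->P; P-q->D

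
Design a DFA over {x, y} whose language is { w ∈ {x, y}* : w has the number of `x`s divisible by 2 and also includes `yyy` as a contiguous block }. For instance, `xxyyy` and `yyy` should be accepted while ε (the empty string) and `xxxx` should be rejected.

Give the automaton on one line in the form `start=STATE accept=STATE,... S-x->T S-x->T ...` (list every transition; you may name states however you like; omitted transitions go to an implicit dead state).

Handle the two conditions separately and then intersect. The first has 2 states tracking the count of `x`s modulo 2; the second has 4 states tracking whether and how much of `yyy` has been seen. A product state is a pair (one from each), accepting exactly when both do.
With 8 states:
        x   y  
>  S0   S1  S2 
   S1   S0  S3 
   S2   S1  S4 
   S3   S0  S5 
   S4   S1  S6 
   S5   S0  S7 
 * S6   S7  S6 
   S7   S6  S7 
(> = start, * = accepting)

start=S0 accept=S6 S0-x->S1 S0-y->S2 S1-x->S0 S1-y->S3 S2-x->S1 S2-y->S4 S3-x->S0 S3-y->S5 S4-x->S1 S4-y->S6 S5-x->S0 S5-y->S7 S6-x->S7 S6-y->S6 S7-x->S6 S7-y->S7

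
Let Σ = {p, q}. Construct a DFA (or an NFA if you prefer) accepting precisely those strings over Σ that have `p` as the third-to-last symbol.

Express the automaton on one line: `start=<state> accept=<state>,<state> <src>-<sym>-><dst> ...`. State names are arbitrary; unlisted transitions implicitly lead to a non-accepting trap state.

start=S0 accept=S7,S8,S9,S10 S0-p->S1 S0-q->S2 S1-p->S3 S1-q->S4 S2-p->S5 S2-q->S6 S3-p->S7 S3-q->S8 S4-p->S9 S4-q->S10 S5-p->S11 S5-q->S12 S6-p->S13 S6-q->S14 S7-p->S7 S7-q->S8 S8-p->S9 S8-q->S10 S9-p->S11 S9-q->S12 S10-p->S13 S10-q->S14 S11-p->S7 S11-q->S8 S12-p->S9 S12-q->S10 S13-p->S11 S13-q->S12 S14-p->S13 S14-q->S14

A DFA must remember the last 3 symbols (since which symbol is third-to-last isn't known until the input ends). Use one state per possible window of the last ≤3 symbols; accept from those whose window starts with `p`.
15 states suffice.
          p    q  
>  S0     S1   S2 
   S1     S3   S4 
   S2     S5   S6 
   S3     S7   S8 
   S4     S9  S10 
   S5    S11  S12 
   S6    S13  S14 
 * S7     S7   S8 
 * S8     S9  S10 
 * S9    S11  S12 
 * S10   S13  S14 
   S11    S7   S8 
   S12    S9  S10 
   S13   S11  S12 
   S14   S13  S14 
(> = start, * = accepting)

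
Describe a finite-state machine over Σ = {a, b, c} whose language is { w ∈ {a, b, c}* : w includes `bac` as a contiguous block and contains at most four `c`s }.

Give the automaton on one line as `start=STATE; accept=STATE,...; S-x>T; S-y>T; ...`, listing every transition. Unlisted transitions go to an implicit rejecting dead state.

Build one automaton per condition and run them in lockstep. The first has 4 states tracking whether and how much of `bac` has been seen; the second has 6 states tracking the count of `c`s, saturating at 5. A product state is a pair (one from each), accepting exactly when both do. Minimizing collapses redundant product states.
          a    b    c  
>  q0     q0   q1   q2 
   q1     q3   q1   q2 
   q2     q2   q4   q5 
   q3     q0   q1   q6 
   q4     q7   q4   q5 
   q5     q5   q8   q9 
 * q6     q6   q6  q10 
   q7     q2   q4  q10 
   q8    q11   q8   q9 
   q9     q9  q12  q13 
 * q10   q10  q10  q14 
   q11    q5   q8  q14 
   q12   q15  q12  q13 
   q13   q13  q13  q13 
 * q14   q14  q14  q16 
   q15    q9  q12  q16 
 * q16   q16  q16  q13 
(> = start, * = accepting)

start=q0; accept=q6,q10,q14,q16; q0-a>q0; q0-b>q1; q0-c>q2; q1-a>q3; q1-b>q1; q1-c>q2; q2-a>q2; q2-b>q4; q2-c>q5; q3-a>q0; q3-b>q1; q3-c>q6; q4-a>q7; q4-b>q4; q4-c>q5; q5-a>q5; q5-b>q8; q5-c>q9; q6-a>q6; q6-b>q6; q6-c>q10; q7-a>q2; q7-b>q4; q7-c>q10; q8-a>q11; q8-b>q8; q8-c>q9; q9-a>q9; q9-b>q12; q9-c>q13; q10-a>q10; q10-b>q10; q10-c>q14; q11-a>q5; q11-b>q8; q11-c>q14; q12-a>q15; q12-b>q12; q12-c>q13; q13-a>q13; q13-b>q13; q13-c>q13; q14-a>q14; q14-b>q14; q14-c>q16; q15-a>q9; q15-b>q12; q15-c>q16; q16-a>q16; q16-b>q16; q16-c>q13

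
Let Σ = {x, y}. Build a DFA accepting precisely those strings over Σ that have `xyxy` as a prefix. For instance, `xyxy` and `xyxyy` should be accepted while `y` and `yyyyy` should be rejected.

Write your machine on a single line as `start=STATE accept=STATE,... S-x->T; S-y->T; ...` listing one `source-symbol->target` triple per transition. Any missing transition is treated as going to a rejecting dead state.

Walk along `xyxy` while the input agrees: from q0 take `x` to q1, and so on. Any deviation drops to the rejecting sink q5. Once q4 is reached the prefix is confirmed and every continuation is accepted.
        x   y  
>  q0   q1  q5 
   q1   q5  q2 
   q2   q3  q5 
   q3   q5  q4 
 * q4   q4  q4 
   q5   q5  q5 
(> = start, * = accepting)

start=q0; accept=q4; q0-x->q1; q0-y->q5; q1-x->q5; q1-y->q2; q2-x->q3; q2-y->q5; q3-x->q5; q3-y->q4; q4-x->q4; q4-y->q4; q5-x->q5; q5-y->q5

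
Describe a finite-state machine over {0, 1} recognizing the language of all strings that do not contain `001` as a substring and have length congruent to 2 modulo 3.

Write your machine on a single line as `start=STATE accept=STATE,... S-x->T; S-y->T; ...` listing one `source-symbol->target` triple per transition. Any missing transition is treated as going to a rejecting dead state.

start=A; accept=D,E,F; A-0->B; A-1->C; B-0->D; B-1->E; C-0->F; C-1->E; D-0->G; D-1->H; E-0->I; E-1->A; F-0->G; F-1->A; G-0->J; G-1->H; H-0->H; H-1->H; I-0->J; I-1->C; J-0->D; J-1->H

Run two small machines in parallel and take their product. The first has 4 states tracking partial matches of the forbidden pattern `001`; the second has 3 states tracking the input length modulo 3. A product state is a pair (one from each), accepting exactly when both do. After merging equivalent states the machine shrinks.
With 10 states:
       0  1 
>  A   B  C 
   B   D  E 
   C   F  E 
 * D   G  H 
 * E   I  A 
 * F   G  A 
   G   J  H 
   H   H  H 
   I   J  C 
   J   D  H 
(> = start, * = accepting)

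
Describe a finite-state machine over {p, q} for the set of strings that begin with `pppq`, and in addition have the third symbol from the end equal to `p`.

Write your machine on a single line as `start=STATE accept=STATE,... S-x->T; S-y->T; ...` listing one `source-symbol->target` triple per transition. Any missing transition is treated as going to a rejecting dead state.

Build one automaton per condition and run them in lockstep. One (6 states) tracks whether the input so far still matches the prefix `pppq`; the other (15 states) tracks the last 3 symbols read. Each combined state is a pair, one component from each; accept when both components accept. Minimizing collapses redundant product states.
13 states suffice.
          p    q  
>  S0     S1   S2 
   S1     S3   S2 
   S2     S2   S2 
   S3     S4   S2 
   S4     S2   S5 
 * S5     S6   S7 
 * S6     S8   S9 
 * S7    S10  S11 
   S8    S12   S5 
   S9     S6   S7 
   S10    S8   S9 
   S11   S10  S11 
 * S12   S12   S5 
(> = start, * = accepting)

start=S0; accept=S5,S6,S7,S12; S0-p->S1; S0-q->S2; S1-p->S3; S1-q->S2; S2-p->S2; S2-q->S2; S3-p->S4; S3-q->S2; S4-p->S2; S4-q->S5; S5-p->S6; S5-q->S7; S6-p->S8; S6-q->S9; S7-p->S10; S7-q->S11; S8-p->S12; S8-q->S5; S9-p->S6; S9-q->S7; S10-p->S8; S10-q->S9; S11-p->S10; S11-q->S11; S12-p->S12; S12-q->S5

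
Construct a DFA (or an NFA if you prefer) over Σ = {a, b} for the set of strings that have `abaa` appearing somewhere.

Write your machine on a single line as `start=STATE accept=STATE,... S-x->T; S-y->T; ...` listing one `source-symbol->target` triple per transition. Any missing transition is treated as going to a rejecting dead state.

States S0..S3 record the length of the longest prefix of `abaa` that matches the current input suffix. Reaching S4 means `abaa` has been seen, and we stay there forever. Accept from S4.
        a   b  
>  S0   S1  S0 
   S1   S1  S2 
   S2   S3  S0 
   S3   S4  S2 
 * S4   S4  S4 
(> = start, * = accepting)

start=S0; accept=S4; S0-a->S1; S0-b->S0; S1-a->S1; S1-b->S2; S2-a->S3; S2-b->S0; S3-a->S4; S3-b->S2; S4-a->S4; S4-b->S4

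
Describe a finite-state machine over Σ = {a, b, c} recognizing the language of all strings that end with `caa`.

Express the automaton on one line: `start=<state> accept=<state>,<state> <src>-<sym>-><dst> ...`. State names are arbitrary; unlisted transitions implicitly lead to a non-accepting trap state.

start=s0 accept=s3 s0-a->s0 s0-b->s0 s0-c->s1 s1-a->s2 s1-b->s0 s1-c->s1 s2-a->s3 s2-b->s0 s2-c->s1 s3-a->s0 s3-b->s0 s3-c->s1

Let each state record the length of the longest suffix of the input read so far that is also a prefix of `caa`. s1 means the last symbol is `c`; s2 means the last 2 symbols are `ca`; s3 means the last 3 symbols are `caa`. Accept only at s3, where the string currently ends in `caa`.
With 4 states:
        a   b   c  
>  s0   s0  s0  s1 
   s1   s2  s0  s1 
   s2   s3  s0  s1 
 * s3   s0  s0  s1 
(> = start, * = accepting)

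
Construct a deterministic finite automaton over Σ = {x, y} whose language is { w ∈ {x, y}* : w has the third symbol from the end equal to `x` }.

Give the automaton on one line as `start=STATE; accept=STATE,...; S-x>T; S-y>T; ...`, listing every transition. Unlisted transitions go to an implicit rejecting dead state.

start=A; accept=H,I,J,K; A-x>B; A-y>C; B-x>D; B-y>E; C-x>F; C-y>G; D-x>H; D-y>I; E-x>J; E-y>K; F-x>L; F-y>M; G-x>N; G-y>O; H-x>H; H-y>I; I-x>J; I-y>K; J-x>L; J-y>M; K-x>N; K-y>O; L-x>H; L-y>I; M-x>J; M-y>K; N-x>L; N-y>M; O-x>N; O-y>O

Because acceptance depends on a position counted from the end, the machine has to buffer the most recent 3 symbols. Make each state the string of the last up-to-3 symbols read; on input `x` shift the window left and append `x`. Accept when the buffered window has length 3 and begins with `x`.
       x  y 
>  A   B  C 
   B   D  E 
   C   F  G 
   D   H  I 
   E   J  K 
   F   L  M 
   G   N  O 
 * H   H  I 
 * I   J  K 
 * J   L  M 
 * K   N  O 
   L   H  I 
   M   J  K 
   N   L  M 
   O   N  O 
(> = start, * = accepting)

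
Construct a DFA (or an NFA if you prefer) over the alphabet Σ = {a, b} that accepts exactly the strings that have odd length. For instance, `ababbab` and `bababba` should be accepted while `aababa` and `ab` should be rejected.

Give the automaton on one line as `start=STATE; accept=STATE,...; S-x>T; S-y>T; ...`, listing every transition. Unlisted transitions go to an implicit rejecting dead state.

Count input length modulo 2: every symbol advances one step around the cycle s0 → s1 → s0. Accept at s1.
With 2 states:
        a   b  
>  s0   s1  s1 
 * s1   s0  s0 
(> = start, * = accepting)

start=s0; accept=s1; s0-a>s1; s0-b>s1; s1-a>s0; s1-b>s0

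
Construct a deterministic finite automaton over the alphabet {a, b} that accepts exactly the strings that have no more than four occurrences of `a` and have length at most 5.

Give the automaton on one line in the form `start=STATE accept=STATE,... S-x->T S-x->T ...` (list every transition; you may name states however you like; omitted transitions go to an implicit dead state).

Run two small machines in parallel and take their product. The first has 6 states tracking the count of `a`s, saturating at 5; the second has 7 states tracking the input length, saturating at 6. A product state is a pair (one from each), accepting exactly when both do. Equivalent product states are then merged.
          a    b  
>* s0     s1   s2 
 * s1     s3   s4 
 * s2     s4   s4 
 * s3     s5   s6 
 * s4     s6   s6 
 * s5     s7   s8 
 * s6     s8   s8 
 * s7     s9  s10 
 * s8    s10  s10 
   s9     s9   s9 
 * s10    s9   s9 
(> = start, * = accepting)

start=s0 accept=s0,s1,s2,s3,s4,s5,s6,s7,s8,s10 s0-a->s1 s0-b->s2 s1-a->s3 s1-b->s4 s2-a->s4 s2-b->s4 s3-a->s5 s3-b->s6 s4-a->s6 s4-b->s6 s5-a->s7 s5-b->s8 s6-a->s8 s6-b->s8 s7-a->s9 s7-b->s10 s8-a->s10 s8-b->s10 s9-a->s9 s9-b->s9 s10-a->s9 s10-b->s9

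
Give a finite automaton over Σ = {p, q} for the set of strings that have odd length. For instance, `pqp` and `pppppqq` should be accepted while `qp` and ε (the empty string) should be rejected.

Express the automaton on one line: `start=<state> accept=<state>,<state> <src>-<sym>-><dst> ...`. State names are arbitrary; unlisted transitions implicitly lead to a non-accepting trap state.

start=S0 accept=S1 S0-p->S1 S0-q->S1 S1-p->S0 S1-q->S0

Only the length mod 2 matters, so use a 2-cycle: from any state, every input symbol moves to the next state, wrapping S1 back to S0. Mark S1 accepting.
A 2-state machine:
        p   q  
>  S0   S1  S1 
 * S1   S0  S0 
(> = start, * = accepting)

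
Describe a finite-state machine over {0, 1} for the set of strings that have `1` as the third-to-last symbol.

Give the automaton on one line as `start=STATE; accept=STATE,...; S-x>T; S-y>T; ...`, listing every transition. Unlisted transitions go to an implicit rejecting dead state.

start=q0; accept=q11,q12,q13,q14; q0-0>q1; q0-1>q2; q1-0>q3; q1-1>q4; q2-0>q5; q2-1>q6; q3-0>q7; q3-1>q8; q4-0>q9; q4-1>q10; q5-0>q11; q5-1>q12; q6-0>q13; q6-1>q14; q7-0>q7; q7-1>q8; q8-0>q9; q8-1>q10; q9-0>q11; q9-1>q12; q10-0>q13; q10-1>q14; q11-0>q7; q11-1>q8; q12-0>q9; q12-1>q10; q13-0>q11; q13-1>q12; q14-0>q13; q14-1>q14

Because acceptance depends on a position counted from the end, the machine has to buffer the most recent 3 symbols. Make each state the string of the last up-to-3 symbols read; on input `x` shift the window left and append `x`. Accept when the buffered window has length 3 and begins with `1`.
A 15-state machine:
          0    1  
>  q0     q1   q2 
   q1     q3   q4 
   q2     q5   q6 
   q3     q7   q8 
   q4     q9  q10 
   q5    q11  q12 
   q6    q13  q14 
   q7     q7   q8 
   q8     q9  q10 
   q9    q11  q12 
   q10   q13  q14 
 * q11    q7   q8 
 * q12    q9  q10 
 * q13   q11  q12 
 * q14   q13  q14 
(> = start, * = accepting)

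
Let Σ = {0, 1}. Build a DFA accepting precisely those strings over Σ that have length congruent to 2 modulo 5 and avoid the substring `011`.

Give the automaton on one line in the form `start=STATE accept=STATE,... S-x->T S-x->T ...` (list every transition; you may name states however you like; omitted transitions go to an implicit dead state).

Build one automaton per condition and run them in lockstep. The first has 5 states tracking the input length modulo 5; the second has 4 states tracking partial matches of the forbidden pattern `011`. A product state is a pair (one from each), accepting exactly when both do. Equivalent product states are then merged.
       0  1 
>  A   B  C 
   B   D  E 
   C   D  F 
 * D   G  H 
 * E   G  I 
 * F   G  J 
   G   K  L 
   H   K  I 
   I   I  I 
   J   K  M 
   K   N  O 
   L   N  I 
   M   N  A 
   N   B  P 
   O   B  I 
   P   D  I 
(> = start, * = accepting)

start=A accept=D,E,F A-0->B A-1->C B-0->D B-1->E C-0->D C-1->F D-0->G D-1->H E-0->G E-1->I F-0->G F-1->J G-0->K G-1->L H-0->K H-1->I I-0->I I-1->I J-0->K J-1->M K-0->N K-1->O L-0->N L-1->I M-0->N M-1->A N-0->B N-1->P O-0->B O-1->I P-0->D P-1->I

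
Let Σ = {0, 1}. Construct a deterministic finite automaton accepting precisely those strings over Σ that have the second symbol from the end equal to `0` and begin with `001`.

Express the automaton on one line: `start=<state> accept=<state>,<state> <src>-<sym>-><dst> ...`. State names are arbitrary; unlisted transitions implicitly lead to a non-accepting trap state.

start=S0 accept=S4,S7 S0-0->S1 S0-1->S2 S1-0->S3 S1-1->S2 S2-0->S2 S2-1->S2 S3-0->S2 S3-1->S4 S4-0->S5 S4-1->S6 S5-0->S7 S5-1->S4 S6-0->S5 S6-1->S6 S7-0->S7 S7-1->S4

Run two small machines in parallel and take their product. The first has 7 states tracking the last 2 symbols read; the second has 5 states tracking whether the input so far still matches the prefix `001`. A product state is a pair (one from each), accepting exactly when both do. After merging equivalent states the machine shrinks.
        0   1  
>  S0   S1  S2 
   S1   S3  S2 
   S2   S2  S2 
   S3   S2  S4 
 * S4   S5  S6 
   S5   S7  S4 
   S6   S5  S6 
 * S7   S7  S4 
(> = start, * = accepting)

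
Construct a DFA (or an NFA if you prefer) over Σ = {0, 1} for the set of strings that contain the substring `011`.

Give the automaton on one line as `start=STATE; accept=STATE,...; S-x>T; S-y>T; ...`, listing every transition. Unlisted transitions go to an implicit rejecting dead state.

States q0..q2 record the length of the longest prefix of `011` that matches the current input suffix. Reaching q3 means `011` has been seen, and we stay there forever. Accept from q3.
With 4 states:
        0   1  
>  q0   q1  q0 
   q1   q1  q2 
   q2   q1  q3 
 * q3   q3  q3 
(> = start, * = accepting)

start=q0; accept=q3; q0-0>q1; q0-1>q0; q1-0>q1; q1-1>q2; q2-0>q1; q2-1>q3; q3-0>q3; q3-1>q3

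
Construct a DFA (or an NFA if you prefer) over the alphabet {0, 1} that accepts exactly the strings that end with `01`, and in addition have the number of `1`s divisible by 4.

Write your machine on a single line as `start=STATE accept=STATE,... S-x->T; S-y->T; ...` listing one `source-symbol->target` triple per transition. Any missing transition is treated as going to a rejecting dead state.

start=A; accept=F; A-0->A; A-1->B; B-0->B; B-1->C; C-0->C; C-1->D; D-0->E; D-1->A; E-0->E; E-1->F; F-0->A; F-1->B

Handle the two conditions separately and then intersect. One (3 states) tracks how much of the suffix `01` has currently been matched; the other (4 states) tracks the count of `1`s modulo 4. Each combined state is a pair, one component from each; accept when both components accept. After merging equivalent states the machine shrinks.
A 6-state machine:
       0  1 
>  A   A  B 
   B   B  C 
   C   C  D 
   D   E  A 
   E   E  F 
 * F   A  B 
(> = start, * = accepting)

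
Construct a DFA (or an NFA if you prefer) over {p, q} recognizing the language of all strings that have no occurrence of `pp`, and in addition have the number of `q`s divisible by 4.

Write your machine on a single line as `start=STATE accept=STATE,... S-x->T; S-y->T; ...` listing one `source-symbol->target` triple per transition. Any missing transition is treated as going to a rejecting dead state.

Run two small machines in parallel and take their product. One (3 states) tracks partial matches of the forbidden pattern `pp`; the other (4 states) tracks the count of `q`s modulo 4. Each combined state is a pair, one component from each; accept when both components accept. Equivalent product states are then merged.
With 9 states:
        p   q  
>* S0   S1  S2 
 * S1   S3  S2 
   S2   S4  S5 
   S3   S3  S3 
   S4   S3  S5 
   S5   S6  S7 
   S6   S3  S7 
   S7   S8  S0 
   S8   S3  S0 
(> = start, * = accepting)

start=S0; accept=S0,S1; S0-p->S1; S0-q->S2; S1-p->S3; S1-q->S2; S2-p->S4; S2-q->S5; S3-p->S3; S3-q->S3; S4-p->S3; S4-q->S5; S5-p->S6; S5-q->S7; S6-p->S3; S6-q->S7; S7-p->S8; S7-q->S0; S8-p->S3; S8-q->S0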